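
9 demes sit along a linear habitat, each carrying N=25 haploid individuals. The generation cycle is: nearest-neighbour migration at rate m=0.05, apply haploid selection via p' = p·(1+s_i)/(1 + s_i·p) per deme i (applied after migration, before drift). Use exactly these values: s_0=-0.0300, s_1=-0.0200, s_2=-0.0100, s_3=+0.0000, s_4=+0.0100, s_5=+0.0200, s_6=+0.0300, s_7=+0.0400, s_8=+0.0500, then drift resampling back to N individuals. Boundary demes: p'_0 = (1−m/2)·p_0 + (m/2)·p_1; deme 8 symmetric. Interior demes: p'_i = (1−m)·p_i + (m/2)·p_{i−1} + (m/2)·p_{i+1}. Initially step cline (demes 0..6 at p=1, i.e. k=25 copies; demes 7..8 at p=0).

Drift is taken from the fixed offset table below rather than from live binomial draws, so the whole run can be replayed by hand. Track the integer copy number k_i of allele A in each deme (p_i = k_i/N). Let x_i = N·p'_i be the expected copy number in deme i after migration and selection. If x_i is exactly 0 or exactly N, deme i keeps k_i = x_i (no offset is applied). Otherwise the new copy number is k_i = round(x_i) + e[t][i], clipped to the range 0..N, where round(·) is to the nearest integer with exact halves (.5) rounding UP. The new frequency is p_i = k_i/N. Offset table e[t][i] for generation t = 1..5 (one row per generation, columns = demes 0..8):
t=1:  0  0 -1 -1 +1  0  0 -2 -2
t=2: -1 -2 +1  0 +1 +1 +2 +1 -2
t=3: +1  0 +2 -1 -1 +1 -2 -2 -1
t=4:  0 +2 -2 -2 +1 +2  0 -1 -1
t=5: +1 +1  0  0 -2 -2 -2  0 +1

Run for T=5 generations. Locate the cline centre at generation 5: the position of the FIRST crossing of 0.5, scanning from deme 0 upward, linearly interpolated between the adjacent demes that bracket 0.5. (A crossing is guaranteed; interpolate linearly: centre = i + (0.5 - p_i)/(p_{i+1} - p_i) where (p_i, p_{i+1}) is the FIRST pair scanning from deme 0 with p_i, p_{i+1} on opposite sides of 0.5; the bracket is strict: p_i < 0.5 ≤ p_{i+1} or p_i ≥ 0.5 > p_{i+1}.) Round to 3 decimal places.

t=0: k=[25 25 25 25 25 25 25 0 0]
t=1: x=[25.0000 25.0000 25.0000 25.0000 25.0000 25.0000 24.3928 0.6494 0.0000] k=[25 25 25 25 25 25 24 0 0]
t=2: x=[25.0000 25.0000 25.0000 25.0000 25.0000 24.9755 23.4681 0.6234 0.0000] k=[25 25 25 25 25 25 25 2 0]
t=3: x=[25.0000 25.0000 25.0000 25.0000 25.0000 25.0000 24.4414 2.6154 0.0525] k=[25 25 25 25 25 25 22 1 0]
t=4: x=[25.0000 25.0000 25.0000 25.0000 25.0000 24.9265 21.6370 1.5563 0.0262] k=[25 25 25 25 25 25 22 1 0]
t=5: x=[25.0000 25.0000 25.0000 25.0000 25.0000 24.9265 21.6370 1.5563 0.0262] k=[25 25 25 25 25 23 20 2 1]

6.417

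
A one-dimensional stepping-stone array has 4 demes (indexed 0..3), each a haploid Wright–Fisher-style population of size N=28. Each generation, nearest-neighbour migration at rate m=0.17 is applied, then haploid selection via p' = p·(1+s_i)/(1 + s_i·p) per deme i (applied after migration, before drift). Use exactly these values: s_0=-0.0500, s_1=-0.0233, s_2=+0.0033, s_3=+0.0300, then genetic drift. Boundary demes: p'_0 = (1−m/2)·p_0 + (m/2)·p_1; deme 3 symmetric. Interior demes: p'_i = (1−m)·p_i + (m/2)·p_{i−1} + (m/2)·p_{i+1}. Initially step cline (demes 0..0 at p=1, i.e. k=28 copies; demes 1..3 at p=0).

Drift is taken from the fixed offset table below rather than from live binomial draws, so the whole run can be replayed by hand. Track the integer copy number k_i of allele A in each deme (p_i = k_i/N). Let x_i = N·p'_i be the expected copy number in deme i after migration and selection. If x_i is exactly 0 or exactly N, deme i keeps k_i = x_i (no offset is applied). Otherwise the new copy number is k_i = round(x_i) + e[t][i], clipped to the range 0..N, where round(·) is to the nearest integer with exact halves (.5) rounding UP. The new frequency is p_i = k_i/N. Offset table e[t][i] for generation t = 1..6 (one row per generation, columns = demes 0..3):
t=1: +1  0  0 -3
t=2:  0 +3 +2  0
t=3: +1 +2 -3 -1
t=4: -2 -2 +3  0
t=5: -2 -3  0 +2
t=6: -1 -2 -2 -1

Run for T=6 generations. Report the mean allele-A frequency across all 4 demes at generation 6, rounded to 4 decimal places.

0.2143

t=0: k=[28 0 0 0]
t=1: x=[25.5059 2.3292 0.0000 0.0000] k=[27 2 0 0]
t=2: x=[24.7297 3.8756 0.1706 0.0000] k=[25 7 2 0]
t=3: x=[23.2718 7.9699 2.2618 0.1751] k=[24 10 0 0]
t=4: x=[22.5896 10.1867 0.8527 0.0000] k=[21 8 4 0]
t=5: x=[19.5964 8.6237 4.0113 0.3501] k=[18 6 4 2]
t=6: x=[16.6354 6.7288 4.0113 2.2299] k=[16 5 2 1]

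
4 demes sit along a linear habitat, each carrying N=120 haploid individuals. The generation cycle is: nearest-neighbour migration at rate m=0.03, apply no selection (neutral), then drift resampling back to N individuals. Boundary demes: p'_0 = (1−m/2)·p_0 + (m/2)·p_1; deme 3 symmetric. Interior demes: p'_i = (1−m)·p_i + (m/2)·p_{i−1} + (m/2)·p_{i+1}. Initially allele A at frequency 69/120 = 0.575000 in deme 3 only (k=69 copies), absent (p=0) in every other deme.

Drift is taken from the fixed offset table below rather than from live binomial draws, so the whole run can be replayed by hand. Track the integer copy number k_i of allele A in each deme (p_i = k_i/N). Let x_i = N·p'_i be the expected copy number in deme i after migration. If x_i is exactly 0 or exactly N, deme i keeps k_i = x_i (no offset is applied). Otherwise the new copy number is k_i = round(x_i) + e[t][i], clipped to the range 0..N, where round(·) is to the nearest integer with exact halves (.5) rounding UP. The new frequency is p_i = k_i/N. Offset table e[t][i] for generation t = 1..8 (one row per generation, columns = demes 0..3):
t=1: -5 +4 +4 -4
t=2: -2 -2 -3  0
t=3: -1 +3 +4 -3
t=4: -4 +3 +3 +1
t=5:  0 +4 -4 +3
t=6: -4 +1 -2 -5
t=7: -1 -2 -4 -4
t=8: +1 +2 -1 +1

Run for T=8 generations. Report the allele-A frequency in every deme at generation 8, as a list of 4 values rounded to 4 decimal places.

[0.0083, 0.0917, 0.0417, 0.4167]

t=0: k=[0 0 0 69]
t=1: x=[0.0000 0.0000 1.0350 67.9650] k=[0 0 5 64]
t=2: x=[0.0000 0.0750 5.8100 63.1150] k=[0 0 3 63]
t=3: x=[0.0000 0.0450 3.8550 62.1000] k=[0 3 8 59]
t=4: x=[0.0450 3.0300 8.6900 58.2350] k=[0 6 12 59]
t=5: x=[0.0900 6.0000 12.6150 58.2950] k=[0 10 9 61]
t=6: x=[0.1500 9.8350 9.7950 60.2200] k=[0 11 8 55]
t=7: x=[0.1650 10.7900 8.7500 54.2950] k=[0 9 5 50]
t=8: x=[0.1350 8.8050 5.7350 49.3250] k=[1 11 5 50]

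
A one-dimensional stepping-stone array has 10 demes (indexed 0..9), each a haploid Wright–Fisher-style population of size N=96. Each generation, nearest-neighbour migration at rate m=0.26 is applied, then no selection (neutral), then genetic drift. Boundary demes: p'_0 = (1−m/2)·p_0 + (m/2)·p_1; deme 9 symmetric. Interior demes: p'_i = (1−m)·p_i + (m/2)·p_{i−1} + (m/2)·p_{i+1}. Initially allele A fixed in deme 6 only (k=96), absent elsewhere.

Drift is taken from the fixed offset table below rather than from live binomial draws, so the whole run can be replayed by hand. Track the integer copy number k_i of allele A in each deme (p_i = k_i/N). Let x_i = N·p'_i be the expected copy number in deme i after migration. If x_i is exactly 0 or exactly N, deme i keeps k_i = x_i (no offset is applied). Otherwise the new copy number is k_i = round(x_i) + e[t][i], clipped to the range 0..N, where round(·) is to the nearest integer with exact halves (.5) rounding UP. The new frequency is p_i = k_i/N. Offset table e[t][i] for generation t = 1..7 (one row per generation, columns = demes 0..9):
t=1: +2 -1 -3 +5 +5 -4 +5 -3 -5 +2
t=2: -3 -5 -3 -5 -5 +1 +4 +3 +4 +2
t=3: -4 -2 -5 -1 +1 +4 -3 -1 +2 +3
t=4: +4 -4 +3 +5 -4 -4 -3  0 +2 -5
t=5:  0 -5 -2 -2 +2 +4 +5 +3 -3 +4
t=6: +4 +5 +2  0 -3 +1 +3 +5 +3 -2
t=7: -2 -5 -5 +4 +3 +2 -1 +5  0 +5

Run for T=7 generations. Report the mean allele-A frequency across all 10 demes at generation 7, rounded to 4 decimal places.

t=0: k=[0 0 0 0 0 0 96 0 0 0]
t=1: x=[0.0000 0.0000 0.0000 0.0000 0.0000 12.4800 71.0400 12.4800 0.0000 0.0000] k=[0 0 0 0 0 8 76 9 0 0]
t=2: x=[0.0000 0.0000 0.0000 0.0000 1.0400 15.8000 58.4500 16.5400 1.1700 0.0000] k=[0 0 0 0 0 17 62 20 5 0]
t=3: x=[0.0000 0.0000 0.0000 0.0000 2.2100 20.6400 50.6900 23.5100 6.3000 0.6500] k=[0 0 0 0 3 25 48 23 8 4]
t=4: x=[0.0000 0.0000 0.0000 0.3900 5.4700 25.1300 41.7600 24.3000 9.4300 4.5200] k=[0 0 0 5 1 21 39 24 11 0]
t=5: x=[0.0000 0.0000 0.6500 3.8300 4.1200 20.7400 34.7100 24.2600 11.2600 1.4300] k=[0 0 0 2 6 25 40 27 8 5]
t=6: x=[0.0000 0.0000 0.2600 2.2600 7.9500 24.4800 36.3600 26.2200 10.0800 5.3900] k=[0 0 2 2 5 25 39 31 13 3]
t=7: x=[0.0000 0.2600 1.7400 2.3900 7.2100 24.2200 36.1400 29.7000 14.0400 4.3000] k=[0 0 0 6 10 26 35 35 14 9]

0.1406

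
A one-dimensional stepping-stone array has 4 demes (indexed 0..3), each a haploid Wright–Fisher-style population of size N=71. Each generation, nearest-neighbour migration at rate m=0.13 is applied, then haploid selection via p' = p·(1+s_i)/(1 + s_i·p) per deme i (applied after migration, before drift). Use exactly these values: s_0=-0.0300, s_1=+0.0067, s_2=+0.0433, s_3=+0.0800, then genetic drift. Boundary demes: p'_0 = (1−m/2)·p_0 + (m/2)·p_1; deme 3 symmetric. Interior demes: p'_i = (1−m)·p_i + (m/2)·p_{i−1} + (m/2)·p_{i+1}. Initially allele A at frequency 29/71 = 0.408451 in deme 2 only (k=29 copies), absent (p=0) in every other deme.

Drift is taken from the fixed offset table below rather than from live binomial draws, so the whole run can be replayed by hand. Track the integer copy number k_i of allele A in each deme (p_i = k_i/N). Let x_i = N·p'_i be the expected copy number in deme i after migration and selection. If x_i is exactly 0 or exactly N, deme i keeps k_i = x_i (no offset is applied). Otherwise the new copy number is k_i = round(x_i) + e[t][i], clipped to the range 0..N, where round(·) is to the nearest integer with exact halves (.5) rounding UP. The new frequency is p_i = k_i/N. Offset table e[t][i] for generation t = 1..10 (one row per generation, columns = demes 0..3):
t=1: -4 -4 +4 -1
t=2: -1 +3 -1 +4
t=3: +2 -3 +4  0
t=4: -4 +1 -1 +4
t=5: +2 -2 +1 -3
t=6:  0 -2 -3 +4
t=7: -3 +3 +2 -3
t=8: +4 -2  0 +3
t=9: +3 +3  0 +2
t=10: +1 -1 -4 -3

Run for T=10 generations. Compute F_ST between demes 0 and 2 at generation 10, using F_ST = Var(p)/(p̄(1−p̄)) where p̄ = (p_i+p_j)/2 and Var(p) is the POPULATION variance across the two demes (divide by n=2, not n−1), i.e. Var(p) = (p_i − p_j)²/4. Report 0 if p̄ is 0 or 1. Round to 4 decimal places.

0.0212

t=0: k=[0 0 29 0]
t=1: x=[0.0000 1.8973 25.9236 2.0315] k=[0 0 30 1]
t=2: x=[0.0000 1.9627 26.8692 3.1057] k=[0 5 26 7]
t=3: x=[0.3153 6.0770 24.0697 8.8120] k=[2 3 28 9]
t=4: x=[2.0048 4.5886 25.8325 10.9278] k=[0 6 25 15]
t=5: x=[0.3784 6.8864 23.7806 16.6091] k=[2 5 25 14]
t=6: x=[2.1311 6.1424 23.6488 15.6330] k=[2 4 21 20]
t=7: x=[2.0680 5.0060 20.4414 21.1911] k=[0 8 22 18]
t=8: x=[0.5045 8.4395 21.4593 19.3232] k=[5 6 21 22]
t=9: x=[4.9236 6.9518 20.7062 23.1184] k=[8 10 21 25]
t=10: x=[7.9133 10.6453 21.1694 25.9946] k=[9 10 17 23]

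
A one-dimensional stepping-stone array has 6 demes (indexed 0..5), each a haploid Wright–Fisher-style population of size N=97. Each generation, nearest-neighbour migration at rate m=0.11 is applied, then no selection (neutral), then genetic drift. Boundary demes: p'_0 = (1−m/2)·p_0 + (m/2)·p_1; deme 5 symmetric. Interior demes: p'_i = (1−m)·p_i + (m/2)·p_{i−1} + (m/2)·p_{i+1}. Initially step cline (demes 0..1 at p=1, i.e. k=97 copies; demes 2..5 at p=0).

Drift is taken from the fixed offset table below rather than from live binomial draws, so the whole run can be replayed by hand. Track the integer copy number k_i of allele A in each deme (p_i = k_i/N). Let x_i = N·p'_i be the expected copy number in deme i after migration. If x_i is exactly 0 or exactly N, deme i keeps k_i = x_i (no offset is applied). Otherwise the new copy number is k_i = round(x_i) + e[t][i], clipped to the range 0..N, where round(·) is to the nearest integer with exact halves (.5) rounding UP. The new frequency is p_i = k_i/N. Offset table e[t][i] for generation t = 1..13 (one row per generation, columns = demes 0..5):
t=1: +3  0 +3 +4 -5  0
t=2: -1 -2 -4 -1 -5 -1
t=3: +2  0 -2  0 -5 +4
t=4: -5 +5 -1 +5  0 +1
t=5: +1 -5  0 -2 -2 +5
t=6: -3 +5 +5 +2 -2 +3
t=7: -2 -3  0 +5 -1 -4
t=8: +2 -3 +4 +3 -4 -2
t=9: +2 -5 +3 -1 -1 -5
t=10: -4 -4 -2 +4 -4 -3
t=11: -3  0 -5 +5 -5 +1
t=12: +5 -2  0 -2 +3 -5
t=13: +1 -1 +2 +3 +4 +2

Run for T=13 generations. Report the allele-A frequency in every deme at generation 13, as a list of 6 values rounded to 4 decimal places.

[0.8454, 0.5670, 0.3402, 0.2371, 0.0928, 0.0206]

t=0: k=[97 97 0 0 0 0]
t=1: x=[97.0000 91.6650 5.3350 0.0000 0.0000 0.0000] k=[97 92 8 0 0 0]
t=2: x=[96.7250 87.6550 12.1800 0.4400 0.0000 0.0000] k=[96 86 8 0 0 0]
t=3: x=[95.4500 82.2600 11.8500 0.4400 0.0000 0.0000] k=[97 82 10 0 0 0]
t=4: x=[96.1750 78.8650 13.4100 0.5500 0.0000 0.0000] k=[91 84 12 6 0 0]
t=5: x=[90.6150 80.4250 15.6300 6.0000 0.3300 0.0000] k=[92 75 16 4 0 0]
t=6: x=[91.0650 72.6900 18.5850 4.4400 0.2200 0.0000] k=[88 78 24 6 0 0]
t=7: x=[87.4500 75.5800 25.9800 6.6600 0.3300 0.0000] k=[85 73 26 12 0 0]
t=8: x=[84.3400 71.0750 27.8150 12.1100 0.6600 0.0000] k=[86 68 32 15 0 0]
t=9: x=[85.0100 67.0100 33.0450 15.1100 0.8250 0.0000] k=[87 62 36 14 0 0]
t=10: x=[85.6250 61.9450 36.2200 14.4400 0.7700 0.0000] k=[82 58 34 18 0 0]
t=11: x=[80.6800 58.0000 34.4400 17.8900 0.9900 0.0000] k=[78 58 29 23 0 0]
t=12: x=[76.9000 57.5050 30.2650 22.0650 1.2650 0.0000] k=[82 56 30 20 4 0]
t=13: x=[80.5700 56.0000 30.8800 19.6700 4.6600 0.2200] k=[82 55 33 23 9 2]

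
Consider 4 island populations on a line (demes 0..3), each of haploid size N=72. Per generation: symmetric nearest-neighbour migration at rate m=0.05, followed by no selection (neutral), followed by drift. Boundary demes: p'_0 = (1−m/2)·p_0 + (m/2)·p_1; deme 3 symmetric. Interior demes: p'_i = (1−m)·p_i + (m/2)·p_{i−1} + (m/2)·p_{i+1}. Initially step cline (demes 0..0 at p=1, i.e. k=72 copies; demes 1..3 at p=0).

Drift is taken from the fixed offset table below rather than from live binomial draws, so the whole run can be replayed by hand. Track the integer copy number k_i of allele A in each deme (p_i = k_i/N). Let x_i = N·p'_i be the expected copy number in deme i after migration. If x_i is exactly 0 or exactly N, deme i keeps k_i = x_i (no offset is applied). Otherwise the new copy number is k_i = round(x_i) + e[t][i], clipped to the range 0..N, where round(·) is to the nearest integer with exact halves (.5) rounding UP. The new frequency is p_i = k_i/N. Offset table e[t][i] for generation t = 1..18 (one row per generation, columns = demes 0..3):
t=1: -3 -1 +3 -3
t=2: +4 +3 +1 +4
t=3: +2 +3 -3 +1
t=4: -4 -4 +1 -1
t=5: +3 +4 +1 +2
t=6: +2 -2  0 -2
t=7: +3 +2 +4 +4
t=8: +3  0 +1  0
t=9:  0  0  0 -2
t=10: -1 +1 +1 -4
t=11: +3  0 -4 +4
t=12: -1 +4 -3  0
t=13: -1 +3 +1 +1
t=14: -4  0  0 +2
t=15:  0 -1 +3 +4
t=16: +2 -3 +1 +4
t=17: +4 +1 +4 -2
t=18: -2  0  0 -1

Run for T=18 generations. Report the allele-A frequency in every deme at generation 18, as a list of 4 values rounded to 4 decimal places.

t=0: k=[72 0 0 0]
t=1: x=[70.2000 1.8000 0.0000 0.0000] k=[67 1 0 0]
t=2: x=[65.3500 2.6250 0.0250 0.0000] k=[69 6 1 0]
t=3: x=[67.4250 7.4500 1.1000 0.0250] k=[69 10 0 1]
t=4: x=[67.5250 11.2250 0.2750 0.9750] k=[64 7 1 0]
t=5: x=[62.5750 8.2750 1.1250 0.0250] k=[66 12 2 2]
t=6: x=[64.6500 13.1000 2.2500 2.0000] k=[67 11 2 0]
t=7: x=[65.6000 12.1750 2.1750 0.0500] k=[69 14 6 4]
t=8: x=[67.6250 15.1750 6.1500 4.0500] k=[71 15 7 4]
t=9: x=[69.6000 16.2000 7.1250 4.0750] k=[70 16 7 2]
t=10: x=[68.6500 17.1250 7.1000 2.1250] k=[68 18 8 0]
t=11: x=[66.7500 19.0000 8.0500 0.2000] k=[70 19 4 4]
t=12: x=[68.7250 19.9000 4.3750 4.0000] k=[68 24 1 4]
t=13: x=[66.9000 24.5250 1.6500 3.9250] k=[66 28 3 5]
t=14: x=[65.0500 28.3250 3.6750 4.9500] k=[61 28 4 7]
t=15: x=[60.1750 28.2250 4.6750 6.9250] k=[60 27 8 11]
t=16: x=[59.1750 27.3500 8.5500 10.9250] k=[61 24 10 15]
t=17: x=[60.0750 24.5750 10.4750 14.8750] k=[64 26 14 13]
t=18: x=[63.0500 26.6500 14.2750 13.0250] k=[61 27 14 12]

[0.8472, 0.3750, 0.1944, 0.1667]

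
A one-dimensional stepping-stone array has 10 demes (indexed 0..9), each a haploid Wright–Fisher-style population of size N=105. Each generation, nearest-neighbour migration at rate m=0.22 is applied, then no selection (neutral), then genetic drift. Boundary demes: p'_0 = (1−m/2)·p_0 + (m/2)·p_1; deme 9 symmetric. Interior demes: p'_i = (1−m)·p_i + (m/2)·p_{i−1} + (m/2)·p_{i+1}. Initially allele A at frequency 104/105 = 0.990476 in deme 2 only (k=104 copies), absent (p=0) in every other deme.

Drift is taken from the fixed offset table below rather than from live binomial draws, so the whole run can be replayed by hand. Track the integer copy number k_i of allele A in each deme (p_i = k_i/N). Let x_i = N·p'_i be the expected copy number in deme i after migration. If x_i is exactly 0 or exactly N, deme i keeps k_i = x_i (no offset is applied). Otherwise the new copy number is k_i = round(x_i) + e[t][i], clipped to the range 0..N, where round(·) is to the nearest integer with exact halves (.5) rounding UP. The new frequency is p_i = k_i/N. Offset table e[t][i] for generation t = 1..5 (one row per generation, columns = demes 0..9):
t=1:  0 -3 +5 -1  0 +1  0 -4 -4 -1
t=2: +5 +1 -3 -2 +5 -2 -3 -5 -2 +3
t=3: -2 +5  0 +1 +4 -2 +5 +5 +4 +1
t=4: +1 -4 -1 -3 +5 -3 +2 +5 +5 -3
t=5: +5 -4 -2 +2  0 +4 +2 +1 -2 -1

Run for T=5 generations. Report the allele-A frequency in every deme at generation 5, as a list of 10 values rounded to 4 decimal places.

t=0: k=[0 0 104 0 0 0 0 0 0 0]
t=1: x=[0.0000 11.4400 81.1200 11.4400 0.0000 0.0000 0.0000 0.0000 0.0000 0.0000] k=[0 8 86 10 0 0 0 0 0 0]
t=2: x=[0.8800 15.7000 69.0600 17.2600 1.1000 0.0000 0.0000 0.0000 0.0000 0.0000] k=[6 17 66 15 6 0 0 0 0 0]
t=3: x=[7.2100 21.1800 55.0000 19.6200 6.3300 0.6600 0.0000 0.0000 0.0000 0.0000] k=[5 26 55 21 10 0 0 0 0 0]
t=4: x=[7.3100 26.8800 48.0700 23.5300 10.1100 1.1000 0.0000 0.0000 0.0000 0.0000] k=[8 23 47 21 15 0 0 0 0 0]
t=5: x=[9.6500 23.9900 41.5000 23.2000 14.0100 1.6500 0.0000 0.0000 0.0000 0.0000] k=[15 20 40 25 14 6 0 0 0 0]

[0.1429, 0.1905, 0.3810, 0.2381, 0.1333, 0.0571, 0.0000, 0.0000, 0.0000, 0.0000]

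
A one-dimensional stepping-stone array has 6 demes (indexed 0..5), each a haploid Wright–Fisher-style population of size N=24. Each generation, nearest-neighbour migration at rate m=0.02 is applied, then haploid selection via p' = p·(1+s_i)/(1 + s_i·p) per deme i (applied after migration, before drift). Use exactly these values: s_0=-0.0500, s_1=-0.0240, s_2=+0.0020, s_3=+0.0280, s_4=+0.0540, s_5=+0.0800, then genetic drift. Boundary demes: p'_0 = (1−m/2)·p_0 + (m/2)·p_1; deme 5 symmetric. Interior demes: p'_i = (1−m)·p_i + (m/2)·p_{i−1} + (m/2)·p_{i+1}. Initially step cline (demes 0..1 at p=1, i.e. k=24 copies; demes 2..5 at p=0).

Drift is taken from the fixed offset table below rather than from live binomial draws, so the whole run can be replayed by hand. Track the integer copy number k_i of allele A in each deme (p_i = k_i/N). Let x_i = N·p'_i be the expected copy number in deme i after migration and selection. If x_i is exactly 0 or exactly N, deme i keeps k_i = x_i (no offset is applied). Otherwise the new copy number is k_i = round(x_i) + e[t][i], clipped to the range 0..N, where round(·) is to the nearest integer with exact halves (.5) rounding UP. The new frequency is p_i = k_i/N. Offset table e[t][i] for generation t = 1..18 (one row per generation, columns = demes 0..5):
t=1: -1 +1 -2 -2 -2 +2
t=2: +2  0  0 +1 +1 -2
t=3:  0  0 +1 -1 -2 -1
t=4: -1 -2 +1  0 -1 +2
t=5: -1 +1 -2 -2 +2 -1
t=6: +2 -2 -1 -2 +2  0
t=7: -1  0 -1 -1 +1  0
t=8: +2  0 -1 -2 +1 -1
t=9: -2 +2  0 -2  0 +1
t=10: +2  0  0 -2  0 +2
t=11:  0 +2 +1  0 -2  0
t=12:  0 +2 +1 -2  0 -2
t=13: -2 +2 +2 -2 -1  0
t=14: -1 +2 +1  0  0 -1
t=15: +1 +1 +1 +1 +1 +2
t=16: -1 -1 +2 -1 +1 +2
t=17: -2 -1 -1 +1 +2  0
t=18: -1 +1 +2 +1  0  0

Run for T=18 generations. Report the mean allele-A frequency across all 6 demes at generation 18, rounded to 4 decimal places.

t=0: k=[24 24 0 0 0 0]
t=1: x=[24.0000 23.7542 0.2405 0.0000 0.0000 0.0000] k=[24 24 0 0 0 0]
t=2: x=[24.0000 23.7542 0.2405 0.0000 0.0000 0.0000] k=[24 24 0 0 0 0]
t=3: x=[24.0000 23.7542 0.2405 0.0000 0.0000 0.0000] k=[24 24 1 0 0 0]
t=4: x=[24.0000 23.7644 1.2223 0.0103 0.0000 0.0000] k=[24 22 2 0 0 0]
t=5: x=[23.9789 21.7714 2.1840 0.0206 0.0000 0.0000] k=[23 23 0 0 0 0]
t=6: x=[22.9497 22.7413 0.2305 0.0000 0.0000 0.0000] k=[24 21 0 0 0 0]
t=7: x=[23.9684 20.7524 0.2104 0.0000 0.0000 0.0000] k=[23 21 0 0 0 0]
t=8: x=[22.9287 20.7422 0.2104 0.0000 0.0000 0.0000] k=[24 21 0 0 0 0]
t=9: x=[23.9684 20.7524 0.2104 0.0000 0.0000 0.0000] k=[22 23 0 0 0 0]
t=10: x=[21.9144 22.7311 0.2305 0.0000 0.0000 0.0000] k=[24 23 0 0 0 0]
t=11: x=[23.9895 22.7516 0.2305 0.0000 0.0000 0.0000] k=[24 24 1 0 0 0]
t=12: x=[24.0000 23.7644 1.2223 0.0103 0.0000 0.0000] k=[24 24 2 0 0 0]
t=13: x=[24.0000 23.7746 2.2040 0.0206 0.0000 0.0000] k=[24 24 4 0 0 0]
t=14: x=[24.0000 23.7951 4.1669 0.0411 0.0000 0.0000] k=[24 24 5 0 0 0]
t=15: x=[24.0000 23.8054 5.1481 0.0514 0.0000 0.0000] k=[24 24 6 1 0 0]
t=16: x=[24.0000 23.8156 6.1391 1.0678 0.0105 0.0000] k=[24 23 8 0 1 0]
t=17: x=[23.9895 22.8333 8.0807 0.0925 1.0306 0.0108] k=[22 22 7 1 3 0]
t=18: x=[21.9039 21.8020 7.1000 1.1088 3.0888 0.0324] k=[21 23 9 2 3 0]

0.4028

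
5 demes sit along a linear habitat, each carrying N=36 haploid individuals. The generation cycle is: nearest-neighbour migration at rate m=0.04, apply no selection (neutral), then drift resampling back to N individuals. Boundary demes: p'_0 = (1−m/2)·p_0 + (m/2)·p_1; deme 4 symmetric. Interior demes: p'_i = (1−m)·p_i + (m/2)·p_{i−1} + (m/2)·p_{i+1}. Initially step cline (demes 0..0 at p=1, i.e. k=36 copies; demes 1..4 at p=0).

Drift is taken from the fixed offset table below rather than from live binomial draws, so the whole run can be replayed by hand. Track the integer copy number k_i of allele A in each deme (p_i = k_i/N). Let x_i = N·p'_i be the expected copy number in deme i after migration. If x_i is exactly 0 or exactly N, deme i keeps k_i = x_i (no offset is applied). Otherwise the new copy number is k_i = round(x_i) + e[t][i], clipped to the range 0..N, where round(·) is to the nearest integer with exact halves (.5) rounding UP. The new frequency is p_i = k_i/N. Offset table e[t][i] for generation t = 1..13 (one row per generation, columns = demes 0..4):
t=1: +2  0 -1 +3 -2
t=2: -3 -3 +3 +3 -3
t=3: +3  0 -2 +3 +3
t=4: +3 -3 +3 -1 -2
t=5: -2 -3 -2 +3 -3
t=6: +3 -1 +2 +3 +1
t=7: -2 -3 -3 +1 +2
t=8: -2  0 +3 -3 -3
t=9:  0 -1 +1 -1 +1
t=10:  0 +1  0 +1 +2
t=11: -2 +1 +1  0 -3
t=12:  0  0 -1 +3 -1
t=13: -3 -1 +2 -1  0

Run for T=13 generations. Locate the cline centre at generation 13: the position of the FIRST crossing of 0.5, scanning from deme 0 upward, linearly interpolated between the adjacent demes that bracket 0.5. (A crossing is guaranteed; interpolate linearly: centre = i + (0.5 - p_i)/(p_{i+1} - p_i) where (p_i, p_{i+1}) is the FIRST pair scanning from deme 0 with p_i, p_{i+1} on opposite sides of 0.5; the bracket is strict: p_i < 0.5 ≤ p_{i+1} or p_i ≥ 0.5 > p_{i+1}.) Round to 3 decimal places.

t=0: k=[36 0 0 0 0]
t=1: x=[35.2800 0.7200 0.0000 0.0000 0.0000] k=[36 1 0 0 0]
t=2: x=[35.3000 1.6800 0.0200 0.0000 0.0000] k=[32 0 3 0 0]
t=3: x=[31.3600 0.7000 2.8800 0.0600 0.0000] k=[34 1 1 3 0]
t=4: x=[33.3400 1.6600 1.0400 2.9000 0.0600] k=[36 0 4 2 0]
t=5: x=[35.2800 0.8000 3.8800 2.0000 0.0400] k=[33 0 2 5 0]
t=6: x=[32.3400 0.7000 2.0200 4.8400 0.1000] k=[35 0 4 8 1]
t=7: x=[34.3000 0.7800 4.0000 7.7800 1.1400] k=[32 0 1 9 3]
t=8: x=[31.3600 0.6600 1.1400 8.7200 3.1200] k=[29 1 4 6 0]
t=9: x=[28.4400 1.6200 3.9800 5.8400 0.1200] k=[28 1 5 5 1]
t=10: x=[27.4600 1.6200 4.9200 4.9200 1.0800] k=[27 3 5 6 3]
t=11: x=[26.5200 3.5200 4.9800 5.9200 3.0600] k=[25 5 6 6 0]
t=12: x=[24.6000 5.4200 5.9800 5.8800 0.1200] k=[25 5 5 9 0]
t=13: x=[24.6000 5.4000 5.0800 8.7400 0.1800] k=[22 4 7 8 0]

0.222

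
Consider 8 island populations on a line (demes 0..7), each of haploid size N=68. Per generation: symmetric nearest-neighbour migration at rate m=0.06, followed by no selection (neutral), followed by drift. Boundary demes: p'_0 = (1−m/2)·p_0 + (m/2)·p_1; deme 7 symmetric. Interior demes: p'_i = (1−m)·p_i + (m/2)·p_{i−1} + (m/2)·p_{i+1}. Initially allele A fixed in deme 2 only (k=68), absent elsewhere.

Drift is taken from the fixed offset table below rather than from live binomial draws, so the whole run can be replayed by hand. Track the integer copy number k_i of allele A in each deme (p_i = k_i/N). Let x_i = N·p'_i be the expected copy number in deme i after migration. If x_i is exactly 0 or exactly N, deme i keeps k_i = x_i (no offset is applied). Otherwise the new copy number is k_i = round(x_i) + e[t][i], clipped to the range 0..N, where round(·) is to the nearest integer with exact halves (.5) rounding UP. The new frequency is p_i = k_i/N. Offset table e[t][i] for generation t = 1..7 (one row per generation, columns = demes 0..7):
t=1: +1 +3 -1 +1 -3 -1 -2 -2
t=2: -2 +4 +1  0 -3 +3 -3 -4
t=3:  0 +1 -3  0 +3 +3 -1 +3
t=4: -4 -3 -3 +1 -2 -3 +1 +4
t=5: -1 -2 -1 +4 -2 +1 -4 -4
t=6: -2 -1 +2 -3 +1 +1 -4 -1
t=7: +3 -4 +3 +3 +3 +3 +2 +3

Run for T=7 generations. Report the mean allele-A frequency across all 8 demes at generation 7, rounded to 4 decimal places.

0.1526

t=0: k=[0 0 68 0 0 0 0 0]
t=1: x=[0.0000 2.0400 63.9200 2.0400 0.0000 0.0000 0.0000 0.0000] k=[0 5 63 3 0 0 0 0]
t=2: x=[0.1500 6.5900 59.4600 4.7100 0.0900 0.0000 0.0000 0.0000] k=[0 11 60 5 0 0 0 0]
t=3: x=[0.3300 12.1400 56.8800 6.5000 0.1500 0.0000 0.0000 0.0000] k=[0 13 54 7 3 0 0 0]
t=4: x=[0.3900 13.8400 51.3600 8.2900 3.0300 0.0900 0.0000 0.0000] k=[0 11 48 9 1 0 0 0]
t=5: x=[0.3300 11.7800 45.7200 9.9300 1.2100 0.0300 0.0000 0.0000] k=[0 10 45 14 0 1 0 0]
t=6: x=[0.3000 10.7500 43.0200 14.5100 0.4500 0.9400 0.0300 0.0000] k=[0 10 45 12 1 2 0 0]
t=7: x=[0.3000 10.7500 42.9600 12.6600 1.3600 1.9100 0.0600 0.0000] k=[3 7 46 16 4 5 2 0]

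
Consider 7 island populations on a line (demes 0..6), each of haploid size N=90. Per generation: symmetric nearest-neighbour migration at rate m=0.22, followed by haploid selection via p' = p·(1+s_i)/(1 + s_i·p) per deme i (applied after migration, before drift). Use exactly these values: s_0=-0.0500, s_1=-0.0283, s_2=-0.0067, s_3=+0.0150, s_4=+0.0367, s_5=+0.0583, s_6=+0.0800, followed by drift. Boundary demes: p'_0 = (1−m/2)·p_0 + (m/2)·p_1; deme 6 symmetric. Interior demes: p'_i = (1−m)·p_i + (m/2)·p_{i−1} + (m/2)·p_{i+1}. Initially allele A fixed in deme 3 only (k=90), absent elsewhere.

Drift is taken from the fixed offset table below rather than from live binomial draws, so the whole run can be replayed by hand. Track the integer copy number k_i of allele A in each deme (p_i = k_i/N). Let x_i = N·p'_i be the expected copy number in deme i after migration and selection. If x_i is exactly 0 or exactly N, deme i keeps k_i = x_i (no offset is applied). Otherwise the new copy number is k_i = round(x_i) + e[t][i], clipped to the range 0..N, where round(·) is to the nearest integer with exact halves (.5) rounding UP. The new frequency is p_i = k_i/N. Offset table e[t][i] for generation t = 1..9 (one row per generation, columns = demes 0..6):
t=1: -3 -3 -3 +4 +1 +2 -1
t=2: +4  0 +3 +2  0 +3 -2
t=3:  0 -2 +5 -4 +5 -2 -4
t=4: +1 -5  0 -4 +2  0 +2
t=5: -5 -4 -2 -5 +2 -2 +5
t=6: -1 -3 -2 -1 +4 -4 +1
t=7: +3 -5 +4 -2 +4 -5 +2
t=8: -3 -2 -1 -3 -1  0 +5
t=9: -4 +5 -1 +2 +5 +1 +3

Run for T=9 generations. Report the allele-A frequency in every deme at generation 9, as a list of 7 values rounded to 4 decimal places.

t=0: k=[0 0 0 90 0 0 0]
t=1: x=[0.0000 0.0000 9.8409 70.4290 10.2221 0.0000 0.0000] k=[0 0 7 74 11 0 0]
t=2: x=[0.0000 0.7484 13.5226 59.9985 17.2162 1.2795 0.0000] k=[0 1 17 62 17 4 0]
t=3: x=[0.1045 2.5772 20.0849 52.4263 21.0966 5.2639 0.4750] k=[0 1 25 48 26 3 0]
t=4: x=[0.1045 3.4339 24.7691 43.3845 26.5598 5.4847 0.3563] k=[1 0 25 39 29 5 2]
t=5: x=[0.8459 2.7816 23.6725 36.6831 28.1525 7.6997 2.5112] k=[0 0 22 32 30 6 8]
t=6: x=[0.0000 2.3533 20.5731 30.9818 28.2742 9.3230 8.3447] k=[0 0 19 30 32 5 9]
t=7: x=[0.0000 2.0322 18.0229 29.3035 29.5205 8.8521 9.1750] k=[0 0 22 27 34 4 11]
t=8: x=[0.0000 2.3533 20.0251 27.5035 30.6543 8.4961 10.9488] k=[0 0 19 25 30 8 16]
t=9: x=[0.0000 2.0322 17.4751 25.1590 27.7165 11.8719 16.1130] k=[0 7 16 27 33 13 19]

[0.0000, 0.0778, 0.1778, 0.3000, 0.3667, 0.1444, 0.2111]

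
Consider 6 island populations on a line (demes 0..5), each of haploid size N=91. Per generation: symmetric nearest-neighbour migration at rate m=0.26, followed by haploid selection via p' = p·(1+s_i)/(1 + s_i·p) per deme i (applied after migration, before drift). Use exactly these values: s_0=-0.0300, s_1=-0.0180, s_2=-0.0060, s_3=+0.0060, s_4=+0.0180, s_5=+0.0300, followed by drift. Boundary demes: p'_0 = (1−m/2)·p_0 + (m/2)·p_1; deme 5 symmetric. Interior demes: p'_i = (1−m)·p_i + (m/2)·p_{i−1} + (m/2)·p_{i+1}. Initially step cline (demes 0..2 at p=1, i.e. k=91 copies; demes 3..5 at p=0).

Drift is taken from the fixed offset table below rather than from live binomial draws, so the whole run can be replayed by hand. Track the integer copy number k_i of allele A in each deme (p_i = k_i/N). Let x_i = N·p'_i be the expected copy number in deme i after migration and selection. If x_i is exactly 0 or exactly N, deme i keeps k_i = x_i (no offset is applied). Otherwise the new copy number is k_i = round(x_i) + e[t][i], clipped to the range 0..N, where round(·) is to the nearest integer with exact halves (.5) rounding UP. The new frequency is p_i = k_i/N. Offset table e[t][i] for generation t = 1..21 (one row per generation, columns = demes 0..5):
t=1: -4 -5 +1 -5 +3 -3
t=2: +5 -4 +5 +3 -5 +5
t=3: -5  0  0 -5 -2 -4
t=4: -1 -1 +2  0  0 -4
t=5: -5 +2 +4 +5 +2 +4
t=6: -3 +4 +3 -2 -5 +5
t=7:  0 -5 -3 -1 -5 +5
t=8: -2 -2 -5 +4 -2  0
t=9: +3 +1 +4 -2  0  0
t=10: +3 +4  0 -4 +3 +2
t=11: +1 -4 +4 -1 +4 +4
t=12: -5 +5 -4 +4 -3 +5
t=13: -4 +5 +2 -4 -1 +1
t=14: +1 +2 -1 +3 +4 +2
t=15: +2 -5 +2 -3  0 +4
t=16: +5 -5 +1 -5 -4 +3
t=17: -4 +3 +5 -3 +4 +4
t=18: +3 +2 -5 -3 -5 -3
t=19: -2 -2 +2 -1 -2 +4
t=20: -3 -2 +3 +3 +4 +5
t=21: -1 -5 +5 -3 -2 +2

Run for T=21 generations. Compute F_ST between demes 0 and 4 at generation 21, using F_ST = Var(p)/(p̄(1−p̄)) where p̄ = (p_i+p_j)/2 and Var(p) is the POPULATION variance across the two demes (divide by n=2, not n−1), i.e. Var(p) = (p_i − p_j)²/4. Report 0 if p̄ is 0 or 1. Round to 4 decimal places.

t=0: k=[91 91 91 0 0 0]
t=1: x=[91.0000 91.0000 79.1079 11.8917 0.0000 0.0000] k=[91 91 80 7 0 0]
t=2: x=[91.0000 89.5442 71.8492 15.6574 0.9262 0.0000] k=[91 86 77 19 0 0]
t=3: x=[90.3300 85.3851 70.5347 24.1761 2.5132 0.0000] k=[85 85 71 19 1 0]
t=4: x=[84.8270 83.0492 65.9509 23.5242 3.2657 0.1339] k=[84 82 68 24 3 0]
t=5: x=[83.5339 80.2693 63.9858 27.1037 5.4304 0.4016] k=[79 82 68 32 7 4]
t=6: x=[79.0780 79.6102 65.0285 33.5566 10.0179 4.5152] k=[76 84 68 32 5 10]
t=7: x=[76.6762 80.7155 65.2891 33.2962 9.3080 9.6009] k=[77 76 62 32 4 15]
t=8: x=[76.5026 74.0610 59.7967 32.3847 9.2167 13.9149] k=[75 72 55 36 7 14]
t=9: x=[74.1967 69.8869 54.6087 34.8285 11.8628 13.4248] k=[77 71 59 33 12 13]
t=10: x=[75.8390 69.9273 57.0520 33.7770 15.0831 13.2001] k=[79 74 57 30 18 15]
t=11: x=[78.0146 72.1702 55.5699 32.0741 19.4413 15.7717] k=[79 68 60 31 23 20]
t=12: x=[77.2175 68.0799 57.1422 33.8571 23.9636 20.8615] k=[72 73 53 38 21 26]
t=13: x=[71.6704 69.9778 53.5174 37.8722 24.1754 25.8941] k=[68 75 56 34 23 27]
t=14: x=[68.3965 71.3415 55.4798 35.5595 25.2744 27.0384] k=[69 73 54 39 29 29]
t=15: x=[69.0162 69.7152 54.3884 39.7839 30.6616 29.5871] k=[71 65 56 37 31 34]
t=16: x=[69.7276 64.2684 54.5686 38.8231 32.5420 34.2389] k=[75 59 56 34 29 37]
t=17: x=[72.4747 60.3217 53.3973 36.3405 31.0539 36.6049] k=[68 63 58 33 35 41]
t=18: x=[66.8130 62.6467 55.2695 36.6409 35.9071 40.8845] k=[70 65 50 34 31 38]
t=19: x=[68.8434 63.3516 49.7343 35.8198 32.6727 37.7412] k=[67 61 52 35 31 42]
t=20: x=[65.6670 60.2412 50.8250 36.8211 33.3259 41.2356] k=[63 58 54 40 37 46]
t=21: x=[61.7487 57.7477 52.5665 41.5650 38.9569 45.5024] k=[61 53 58 39 37 48]

0.0700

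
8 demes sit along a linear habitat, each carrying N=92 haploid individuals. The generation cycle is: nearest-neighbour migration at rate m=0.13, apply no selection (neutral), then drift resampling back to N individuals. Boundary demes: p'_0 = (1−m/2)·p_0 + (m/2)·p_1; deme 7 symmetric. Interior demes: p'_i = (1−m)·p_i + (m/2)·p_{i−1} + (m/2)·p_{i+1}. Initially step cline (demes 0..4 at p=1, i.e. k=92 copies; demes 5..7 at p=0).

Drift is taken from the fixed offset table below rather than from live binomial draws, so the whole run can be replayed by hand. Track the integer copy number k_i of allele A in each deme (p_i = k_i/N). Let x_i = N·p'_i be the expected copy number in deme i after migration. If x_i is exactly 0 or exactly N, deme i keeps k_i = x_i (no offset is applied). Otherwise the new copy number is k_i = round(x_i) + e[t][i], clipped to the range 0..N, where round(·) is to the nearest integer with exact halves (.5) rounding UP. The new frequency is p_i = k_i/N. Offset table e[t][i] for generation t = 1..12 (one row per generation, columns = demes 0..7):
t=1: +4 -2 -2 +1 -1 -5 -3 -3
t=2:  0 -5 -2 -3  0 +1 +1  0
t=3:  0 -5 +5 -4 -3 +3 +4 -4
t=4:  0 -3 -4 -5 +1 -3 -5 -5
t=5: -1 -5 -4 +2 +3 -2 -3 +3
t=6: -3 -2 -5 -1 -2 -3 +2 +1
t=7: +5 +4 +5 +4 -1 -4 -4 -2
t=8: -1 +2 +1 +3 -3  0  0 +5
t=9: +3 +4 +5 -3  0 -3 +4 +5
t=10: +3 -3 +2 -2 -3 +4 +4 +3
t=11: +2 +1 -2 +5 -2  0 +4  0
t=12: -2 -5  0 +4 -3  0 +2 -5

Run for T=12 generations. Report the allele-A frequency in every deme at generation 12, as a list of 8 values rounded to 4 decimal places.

[0.9783, 0.9239, 0.9565, 0.9022, 0.5109, 0.2500, 0.1848, 0.0326]

t=0: k=[92 92 92 92 92 0 0 0]
t=1: x=[92.0000 92.0000 92.0000 92.0000 86.0200 5.9800 0.0000 0.0000] k=[92 92 92 92 85 1 0 0]
t=2: x=[92.0000 92.0000 92.0000 91.5450 79.9950 6.3950 0.0650 0.0000] k=[92 92 92 89 80 7 1 0]
t=3: x=[92.0000 92.0000 91.8050 88.6100 75.8400 11.3550 1.3250 0.0650] k=[92 92 92 85 73 14 5 0]
t=4: x=[92.0000 92.0000 91.5450 84.6750 69.9450 17.2500 5.2600 0.3250] k=[92 92 88 80 71 14 0 0]
t=5: x=[92.0000 91.7400 87.7400 79.9350 67.8800 16.7950 0.9100 0.0000] k=[92 87 84 82 71 15 0 0]
t=6: x=[91.6750 87.1300 84.0650 81.4150 68.0750 17.6650 0.9750 0.0000] k=[89 85 79 80 66 15 3 0]
t=7: x=[88.7400 84.8700 79.4550 79.0250 63.5950 17.5350 3.5850 0.1950] k=[92 89 84 83 63 14 0 0]
t=8: x=[91.8050 88.8700 84.2600 81.7650 61.1150 16.2750 0.9100 0.0000] k=[91 91 85 85 58 16 1 0]
t=9: x=[91.0000 90.6100 85.3900 83.2450 57.0250 17.7550 1.9100 0.0650] k=[92 92 90 80 57 15 6 5]
t=10: x=[92.0000 91.8700 89.4800 79.1550 55.7650 17.1450 6.5200 5.0650] k=[92 89 91 77 53 21 11 8]
t=11: x=[91.8050 89.3250 89.9600 76.3500 52.4800 22.4300 11.4550 8.1950] k=[92 90 88 81 50 22 15 8]
t=12: x=[91.8700 90.0000 87.6750 79.4400 50.1950 23.3650 15.0000 8.4550] k=[90 85 88 83 47 23 17 3]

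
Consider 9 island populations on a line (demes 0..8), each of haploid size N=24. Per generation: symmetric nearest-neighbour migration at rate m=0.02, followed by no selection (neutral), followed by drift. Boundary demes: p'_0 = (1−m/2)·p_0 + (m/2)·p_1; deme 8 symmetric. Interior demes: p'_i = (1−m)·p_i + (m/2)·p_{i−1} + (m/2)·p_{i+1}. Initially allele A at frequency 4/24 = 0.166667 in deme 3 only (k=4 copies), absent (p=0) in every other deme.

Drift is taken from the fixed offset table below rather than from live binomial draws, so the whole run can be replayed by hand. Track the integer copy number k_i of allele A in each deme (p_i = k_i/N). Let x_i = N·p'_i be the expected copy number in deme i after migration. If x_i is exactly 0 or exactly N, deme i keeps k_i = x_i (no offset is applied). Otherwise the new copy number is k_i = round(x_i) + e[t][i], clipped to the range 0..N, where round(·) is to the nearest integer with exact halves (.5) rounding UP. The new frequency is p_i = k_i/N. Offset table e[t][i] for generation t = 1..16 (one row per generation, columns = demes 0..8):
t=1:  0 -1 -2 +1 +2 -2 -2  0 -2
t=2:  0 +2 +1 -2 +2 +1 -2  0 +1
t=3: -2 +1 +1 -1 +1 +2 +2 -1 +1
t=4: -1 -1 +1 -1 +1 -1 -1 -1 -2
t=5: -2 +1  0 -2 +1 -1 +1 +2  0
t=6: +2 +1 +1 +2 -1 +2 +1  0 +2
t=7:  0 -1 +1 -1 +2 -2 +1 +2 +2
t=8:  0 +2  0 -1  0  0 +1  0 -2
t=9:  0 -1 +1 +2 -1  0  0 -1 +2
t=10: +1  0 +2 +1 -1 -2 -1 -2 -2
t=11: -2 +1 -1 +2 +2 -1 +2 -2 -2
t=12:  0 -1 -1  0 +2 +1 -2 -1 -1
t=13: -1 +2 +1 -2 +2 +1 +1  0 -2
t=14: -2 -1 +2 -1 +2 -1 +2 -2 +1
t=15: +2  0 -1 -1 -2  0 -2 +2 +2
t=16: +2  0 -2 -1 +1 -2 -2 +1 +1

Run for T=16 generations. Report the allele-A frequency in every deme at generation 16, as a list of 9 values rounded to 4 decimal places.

t=0: k=[0 0 0 4 0 0 0 0 0]
t=1: x=[0.0000 0.0000 0.0400 3.9200 0.0400 0.0000 0.0000 0.0000 0.0000] k=[0 0 0 5 2 0 0 0 0]
t=2: x=[0.0000 0.0000 0.0500 4.9200 2.0100 0.0200 0.0000 0.0000 0.0000] k=[0 0 1 3 4 1 0 0 0]
t=3: x=[0.0000 0.0100 1.0100 2.9900 3.9600 1.0200 0.0100 0.0000 0.0000] k=[0 1 2 2 5 3 2 0 0]
t=4: x=[0.0100 1.0000 1.9900 2.0300 4.9500 3.0100 1.9900 0.0200 0.0000] k=[0 0 3 1 6 2 1 0 0]
t=5: x=[0.0000 0.0300 2.9500 1.0700 5.9100 2.0300 1.0000 0.0100 0.0000] k=[0 1 3 0 7 1 2 2 0]
t=6: x=[0.0100 1.0100 2.9500 0.1000 6.8700 1.0700 1.9900 1.9800 0.0200] k=[2 2 4 2 6 3 3 2 2]
t=7: x=[2.0000 2.0200 3.9600 2.0600 5.9300 3.0300 2.9900 2.0100 2.0000] k=[2 1 5 1 8 1 4 4 4]
t=8: x=[1.9900 1.0500 4.9200 1.1100 7.8600 1.1000 3.9700 4.0000 4.0000] k=[2 3 5 0 8 1 5 4 2]
t=9: x=[2.0100 3.0100 4.9300 0.1300 7.8500 1.1100 4.9500 3.9900 2.0200] k=[2 2 6 2 7 1 5 3 4]
t=10: x=[2.0000 2.0400 5.9200 2.0900 6.8900 1.1000 4.9400 3.0300 3.9900] k=[3 2 8 3 6 0 4 1 2]
t=11: x=[2.9900 2.0700 7.8900 3.0800 5.9100 0.1000 3.9300 1.0400 1.9900] k=[1 3 7 5 8 0 6 0 0]
t=12: x=[1.0200 3.0200 6.9400 5.0500 7.8900 0.1400 5.8800 0.0600 0.0000] k=[1 2 6 5 10 1 4 0 0]
t=13: x=[1.0100 2.0300 5.9500 5.0600 9.8600 1.1200 3.9300 0.0400 0.0000] k=[0 4 7 3 12 2 5 0 0]
t=14: x=[0.0400 3.9900 6.9300 3.1300 11.8100 2.1300 4.9200 0.0500 0.0000] k=[0 3 9 2 14 1 7 0 0]
t=15: x=[0.0300 3.0300 8.8700 2.1900 13.7500 1.1900 6.8700 0.0700 0.0000] k=[2 3 8 1 12 1 5 2 0]
t=16: x=[2.0100 3.0400 7.8800 1.1800 11.7800 1.1500 4.9300 2.0100 0.0200] k=[4 3 6 0 13 0 3 3 1]

[0.1667, 0.1250, 0.2500, 0.0000, 0.5417, 0.0000, 0.1250, 0.1250, 0.0417]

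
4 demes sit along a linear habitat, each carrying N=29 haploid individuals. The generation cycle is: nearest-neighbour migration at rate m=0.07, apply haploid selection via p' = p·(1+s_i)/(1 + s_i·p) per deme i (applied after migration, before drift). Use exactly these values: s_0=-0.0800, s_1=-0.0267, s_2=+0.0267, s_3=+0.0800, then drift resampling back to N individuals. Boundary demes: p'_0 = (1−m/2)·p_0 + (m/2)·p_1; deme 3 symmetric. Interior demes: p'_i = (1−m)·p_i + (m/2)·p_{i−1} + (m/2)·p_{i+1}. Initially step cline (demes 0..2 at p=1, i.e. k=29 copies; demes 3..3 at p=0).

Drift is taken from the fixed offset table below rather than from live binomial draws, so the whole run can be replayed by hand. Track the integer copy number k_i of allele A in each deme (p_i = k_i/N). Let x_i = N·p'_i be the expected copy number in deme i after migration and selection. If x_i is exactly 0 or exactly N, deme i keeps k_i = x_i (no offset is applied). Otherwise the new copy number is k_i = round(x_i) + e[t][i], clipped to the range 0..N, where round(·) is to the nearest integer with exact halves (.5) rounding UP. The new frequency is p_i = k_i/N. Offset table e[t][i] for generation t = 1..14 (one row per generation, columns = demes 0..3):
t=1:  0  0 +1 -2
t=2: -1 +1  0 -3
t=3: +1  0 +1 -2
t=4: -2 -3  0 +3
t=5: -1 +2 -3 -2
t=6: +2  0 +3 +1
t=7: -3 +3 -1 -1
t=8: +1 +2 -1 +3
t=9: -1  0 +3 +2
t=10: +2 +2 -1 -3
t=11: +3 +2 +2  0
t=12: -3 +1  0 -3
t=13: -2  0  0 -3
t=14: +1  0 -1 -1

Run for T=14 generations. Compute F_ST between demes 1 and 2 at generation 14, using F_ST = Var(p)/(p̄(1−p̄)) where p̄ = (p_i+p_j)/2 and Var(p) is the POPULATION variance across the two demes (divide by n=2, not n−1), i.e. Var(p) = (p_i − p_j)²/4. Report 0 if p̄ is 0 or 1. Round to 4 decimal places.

t=0: k=[29 29 29 0]
t=1: x=[29.0000 29.0000 28.0105 1.0931] k=[29 29 29 0]
t=2: x=[29.0000 29.0000 28.0105 1.0931] k=[29 29 28 0]
t=3: x=[29.0000 28.9640 27.1023 1.0555] k=[29 29 28 0]
t=4: x=[29.0000 28.9640 27.1023 1.0555] k=[29 26 27 4]
t=5: x=[28.8859 26.0695 26.2268 5.1215] k=[28 28 23 3]
t=6: x=[27.9163 27.7941 22.6073 3.9556] k=[29 28 26 5]
t=7: x=[28.9620 27.9376 25.4185 6.0973] k=[26 29 24 5]
t=8: x=[25.8803 28.7124 23.6263 6.0241] k=[27 29 23 9]
t=9: x=[26.9142 28.7124 22.8487 9.9877] k=[26 29 26 12]
t=10: x=[25.8803 28.7843 25.6930 13.0399] k=[28 29 25 10]
t=11: x=[27.9541 28.8202 24.7122 11.0463] k=[29 29 27 11]
t=12: x=[29.0000 28.9281 26.5693 12.0990] k=[29 29 27 9]
t=13: x=[29.0000 28.9281 26.5008 10.1313] k=[29 29 27 7]
t=14: x=[29.0000 28.9281 26.4323 8.1430] k=[29 29 25 7]

0.0741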